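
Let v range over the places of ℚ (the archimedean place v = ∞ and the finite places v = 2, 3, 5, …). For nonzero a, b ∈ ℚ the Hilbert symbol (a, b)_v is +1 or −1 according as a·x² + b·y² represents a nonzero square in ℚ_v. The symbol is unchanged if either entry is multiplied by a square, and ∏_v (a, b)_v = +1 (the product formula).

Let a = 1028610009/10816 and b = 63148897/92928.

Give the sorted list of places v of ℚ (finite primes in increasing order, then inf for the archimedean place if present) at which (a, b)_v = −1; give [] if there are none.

Mod squares: a ≡ 5289, b ≡ 2091. Check v ∈ {∞, 2, 3, 7, 11, 13, 17, 41, 43}.
v=2: v_2(a)=-6, v_2(b)=-8; units ≡ 1, 3 (mod 8); ε·ε+αω+βω = 0·1+-6·1+-8·0 ≡ 0  ⇒  (a,b)_2 = +1.
v=43: a=43^1·(≡32), b=43^2·(≡28) mod 43; (32|43)=-1, (28|43)=-1; (−1)^{1·2·21}·(-1)^2·(-1)^1 = -1.
v=41: a=41^1·(≡7), b=41^1·(≡21) mod 41; (7|41)=-1, (21|41)=+1; (−1)^{1·1·20}·(-1)^1·(+1)^1 = -1.
v=13: a=13^-2·(≡2), b=13^0·(≡8) mod 13; (2|13)=-1, (8|13)=-1; (−1)^{-2·0·6}·(-1)^0·(-1)^-2 = +1.
v=∞: 5289 > 0 and 2091 > 0  ⇒  (a,b)_∞ = +1.
v=7: a=7^4·(≡2), b=7^2·(≡6) mod 7; (2|7)=+1, (6|7)=-1; (−1)^{4·2·3}·(+1)^2·(-1)^4 = +1.
v=11: a=11^0·(≡3), b=11^-2·(≡1) mod 11; (3|11)=+1, (1|11)=+1; (−1)^{0·-2·5}·(+1)^-2·(+1)^0 = +1.
v=17: a=17^0·(≡9), b=17^1·(≡15) mod 17; (9|17)=+1, (15|17)=+1; (−1)^{0·1·8}·(+1)^1·(+1)^0 = +1.
v=3: a=3^5·(≡2), b=3^-1·(≡1) mod 3; (2|3)=-1, (1|3)=+1; (−1)^{5·-1·1}·(-1)^-1·(+1)^5 = +1.
Ram(5289, 2091) = {41, 43}; no ℚ_41-point on the conic.

[41, 43]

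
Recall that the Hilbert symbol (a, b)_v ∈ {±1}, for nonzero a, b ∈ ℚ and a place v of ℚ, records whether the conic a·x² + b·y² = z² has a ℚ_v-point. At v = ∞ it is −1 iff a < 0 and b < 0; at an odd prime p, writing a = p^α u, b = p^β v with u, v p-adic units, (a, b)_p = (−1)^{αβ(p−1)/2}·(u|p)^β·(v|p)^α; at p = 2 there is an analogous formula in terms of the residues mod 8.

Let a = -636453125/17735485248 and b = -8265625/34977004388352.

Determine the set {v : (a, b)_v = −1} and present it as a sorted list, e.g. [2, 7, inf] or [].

[11, inf]

(a, b) ≡ (-1001, -3) mod (ℚ^×)²; places V = {2, 3, 5, 7, 11, 13, 19, 23, ∞}.
(a,b)_7: α=1, u≡1; β=0, v≡2 (mod 7); (1|7)=+1, (2|7)=+1; sign (−1)^0·+1^0·+1^1 = +1.
(a,b)_3: α=-10, u≡1; β=-7, v≡2 (mod 3); (1|3)=+1, (2|3)=-1; sign (−1)^0·+1^-7·-1^-10 = +1.
(a,b)_23: α=2, u≡20; β=2, v≡11 (mod 23); (20|23)=-1, (11|23)=-1; sign (−1)^0·-1^2·-1^2 = +1.
(a,b)_2: α=-6, β=-18; u≡7, v≡5 (mod 8); ε(u)ε(v)=1·0, αω(v)=-6·1, βω(u)=-18·0; sum ≡ 0  ⇒  +1.
(a,b)_13: α=-1, u≡12; β=-2, v≡1 (mod 13); (12|13)=+1, (1|13)=+1; sign (−1)^0·+1^-2·+1^-1 = +1.
(a,b)_11: α=1, u≡8; β=0, v≡7 (mod 11); (8|11)=-1, (7|11)=-1; sign (−1)^0·-1^0·-1^1 = -1.
(a,b)_∞: sgn(-1001)=−, sgn(-3)=−, so -1.
(a,b)_5: α=6, u≡4; β=6, v≡3 (mod 5); (4|5)=+1, (3|5)=-1; sign (−1)^0·+1^6·-1^6 = +1.
(a,b)_19: α=-2, u≡16; β=-2, v≡9 (mod 19); (16|19)=+1, (9|19)=+1; sign (−1)^0·+1^-2·+1^-2 = +1.
Ram(-1001, -3) = {11, ∞}; no ℚ_11-point on the conic.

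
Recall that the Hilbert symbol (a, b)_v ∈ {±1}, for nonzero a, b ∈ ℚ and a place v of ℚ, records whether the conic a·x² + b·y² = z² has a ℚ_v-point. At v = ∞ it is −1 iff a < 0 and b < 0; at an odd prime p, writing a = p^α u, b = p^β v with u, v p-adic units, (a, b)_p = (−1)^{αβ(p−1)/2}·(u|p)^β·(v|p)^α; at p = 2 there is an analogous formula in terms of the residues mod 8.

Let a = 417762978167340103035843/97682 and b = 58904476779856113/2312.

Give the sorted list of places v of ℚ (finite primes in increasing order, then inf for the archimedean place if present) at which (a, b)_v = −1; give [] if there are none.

(a, b) ≡ (27094, 7714) mod (ℚ^×)²; places V = {2, 3, 7, 13, 17, 19, 23, 29, 31, ∞}.
(a,b)_17: α=-2, u≡4; β=-2, v≡9 (mod 17); (4|17)=+1, (9|17)=+1; sign (−1)^0·+1^-2·+1^-2 = +1.
(a,b)_19: α=1, u≡16; β=1, v≡6 (mod 19); (16|19)=+1, (6|19)=+1; sign (−1)^1·+1^1·+1^1 = -1.
(a,b)_∞: sgn(27094)=+, sgn(7714)=+, so +1.
(a,b)_3: α=6, u≡1; β=6, v≡1 (mod 3); (1|3)=+1, (1|3)=+1; sign (−1)^0·+1^6·+1^6 = +1.
(a,b)_29: α=4, u≡18; β=3, v≡25 (mod 29); (18|29)=-1, (25|29)=+1; sign (−1)^0·-1^3·+1^4 = -1.
(a,b)_7: α=6, u≡4; β=3, v≡6 (mod 7); (4|7)=+1, (6|7)=-1; sign (−1)^0·+1^3·-1^6 = +1.
(a,b)_2: α=-1, β=-3; u≡3, v≡1 (mod 8); ε(u)ε(v)=1·0, αω(v)=-1·0, βω(u)=-3·1; sum ≡ 1  ⇒  -1.
(a,b)_23: α=3, u≡17; β=2, v≡3 (mod 23); (17|23)=-1, (3|23)=+1; sign (−1)^0·-1^2·+1^3 = +1.
(a,b)_13: α=-2, u≡11; β=0, v≡5 (mod 13); (11|13)=-1, (5|13)=-1; sign (−1)^0·-1^0·-1^-2 = +1.
(a,b)_31: α=3, u≡6; β=2, v≡21 (mod 31); (6|31)=-1, (21|31)=-1; sign (−1)^0·-1^2·-1^3 = -1.
Ram(27094, 7714) = {2, 19, 29, 31}; no ℚ_2-point on the conic.

[2, 19, 29, 31]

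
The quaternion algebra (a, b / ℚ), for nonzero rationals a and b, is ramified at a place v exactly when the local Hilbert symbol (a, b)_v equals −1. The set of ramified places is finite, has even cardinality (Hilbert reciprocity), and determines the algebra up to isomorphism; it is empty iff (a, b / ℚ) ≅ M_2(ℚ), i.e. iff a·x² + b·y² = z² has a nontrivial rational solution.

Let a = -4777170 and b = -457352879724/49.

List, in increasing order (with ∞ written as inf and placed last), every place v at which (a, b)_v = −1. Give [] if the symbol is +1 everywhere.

[2, 3, 13, 17, 29, inf]

Mod squares: a ≡ -16530, b ≡ -121771. Check v ∈ {∞, 2, 3, 5, 7, 13, 17, 19, 29}.
v=3: a=3^1·(≡1), b=3^2·(≡2) mod 3; (1|3)=+1, (2|3)=-1; (−1)^{1·2·1}·(+1)^2·(-1)^1 = -1.
v=7: a=7^0·(≡1), b=7^-2·(≡1) mod 7; (1|7)=+1, (1|7)=+1; (−1)^{0·-2·3}·(+1)^-2·(+1)^0 = +1.
v=29: a=29^1·(≡19), b=29^1·(≡22) mod 29; (19|29)=-1, (22|29)=+1; (−1)^{1·1·14}·(-1)^1·(+1)^1 = -1.
v=19: a=19^1·(≡16), b=19^3·(≡13) mod 19; (16|19)=+1, (13|19)=-1; (−1)^{1·3·9}·(+1)^3·(-1)^1 = +1.
v=5: a=5^1·(≡1), b=5^0·(≡4) mod 5; (1|5)=+1, (4|5)=+1; (−1)^{1·0·2}·(+1)^0·(+1)^1 = +1.
v=17: a=17^2·(≡11), b=17^3·(≡7) mod 17; (11|17)=-1, (7|17)=-1; (−1)^{2·3·8}·(-1)^3·(-1)^2 = -1.
v=∞: -16530 < 0 and -121771 < 0  ⇒  (a,b)_∞ = -1.
v=13: a=13^0·(≡5), b=13^1·(≡11) mod 13; (5|13)=-1, (11|13)=-1; (−1)^{0·1·6}·(-1)^1·(-1)^0 = -1.
v=2: v_2(a)=1, v_2(b)=2; units ≡ 7, 5 (mod 8); ε·ε+αω+βω = 1·0+1·1+2·0 ≡ 1  ⇒  (a,b)_2 = -1.
(-16530, -121771 / ℚ) ramifies at {2, 3, 13, 17, 29, ∞}: a division algebra.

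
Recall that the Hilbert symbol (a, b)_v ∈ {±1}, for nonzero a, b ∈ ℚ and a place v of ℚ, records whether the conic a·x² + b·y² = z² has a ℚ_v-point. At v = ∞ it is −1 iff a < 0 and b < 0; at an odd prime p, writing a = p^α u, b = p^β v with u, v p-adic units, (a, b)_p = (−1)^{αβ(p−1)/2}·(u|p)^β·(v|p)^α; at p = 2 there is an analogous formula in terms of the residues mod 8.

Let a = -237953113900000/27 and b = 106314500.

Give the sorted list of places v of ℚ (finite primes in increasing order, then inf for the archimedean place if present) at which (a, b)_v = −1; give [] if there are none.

[3, 19]

(a, b) ≡ (-570, 2945) mod (ℚ^×)²; places V = {2, 3, 5, 19, 31, ∞}.
(a,b)_∞: sgn(-570)=−, sgn(2945)=+, so +1.
(a,b)_3: α=-3, u≡2; β=0, v≡2 (mod 3); (2|3)=-1, (2|3)=-1; sign (−1)^0·-1^0·-1^-3 = -1.
(a,b)_19: α=5, u≡3; β=3, v≡15 (mod 19); (3|19)=-1, (15|19)=-1; sign (−1)^1·-1^3·-1^5 = -1.
(a,b)_5: α=5, u≡1; β=3, v≡1 (mod 5); (1|5)=+1, (1|5)=+1; sign (−1)^0·+1^3·+1^5 = +1.
(a,b)_31: α=2, u≡8; β=1, v≡1 (mod 31); (8|31)=+1, (1|31)=+1; sign (−1)^0·+1^1·+1^2 = +1.
(a,b)_2: α=5, β=2; u≡3, v≡1 (mod 8); ε(u)ε(v)=1·0, αω(v)=5·0, βω(u)=2·1; sum ≡ 0  ⇒  +1.
Ram(-570, 2945) = {3, 19}; no ℚ_3-point on the conic.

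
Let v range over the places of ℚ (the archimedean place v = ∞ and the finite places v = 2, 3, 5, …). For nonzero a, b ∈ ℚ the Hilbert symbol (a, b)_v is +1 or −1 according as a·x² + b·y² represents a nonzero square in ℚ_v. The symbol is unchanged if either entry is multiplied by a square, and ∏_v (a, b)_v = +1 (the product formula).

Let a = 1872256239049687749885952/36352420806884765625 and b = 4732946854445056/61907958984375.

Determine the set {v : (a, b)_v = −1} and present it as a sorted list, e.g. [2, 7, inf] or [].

[17, 23]

Mod squares: a ≡ 96577, b ≡ 23. Check v ∈ {∞, 2, 3, 5, 7, 13, 17, 19, 23}.
v=19: a=19^3·(≡10), b=19^2·(≡17) mod 19; (10|19)=-1, (17|19)=+1; (−1)^{3·2·9}·(-1)^2·(+1)^3 = +1.
v=7: a=7^-6·(≡6), b=7^-2·(≡1) mod 7; (6|7)=-1, (1|7)=+1; (−1)^{-6·-2·3}·(-1)^-2·(+1)^-6 = +1.
v=3: a=3^-4·(≡1), b=3^-2·(≡2) mod 3; (1|3)=+1, (2|3)=-1; (−1)^{-4·-2·1}·(+1)^-2·(-1)^-4 = +1.
v=5: a=5^-18·(≡3), b=5^-14·(≡2) mod 5; (3|5)=-1, (2|5)=-1; (−1)^{-18·-14·2}·(-1)^-14·(-1)^-18 = +1.
v=23: a=23^1·(≡13), b=23^-1·(≡1) mod 23; (13|23)=+1, (1|23)=+1; (−1)^{1·-1·11}·(+1)^-1·(+1)^1 = -1.
v=∞: 96577 > 0 and 23 > 0  ⇒  (a,b)_∞ = +1.
v=17: a=17^3·(≡5), b=17^2·(≡6) mod 17; (5|17)=-1, (6|17)=-1; (−1)^{3·2·8}·(-1)^2·(-1)^3 = -1.
v=2: v_2(a)=40, v_2(b)=28; units ≡ 1, 7 (mod 8); ε·ε+αω+βω = 0·1+40·0+28·0 ≡ 0  ⇒  (a,b)_2 = +1.
v=13: a=13^3·(≡11), b=13^2·(≡9) mod 13; (11|13)=-1, (9|13)=+1; (−1)^{3·2·6}·(-1)^2·(+1)^3 = +1.
Ram(96577, 23) = {17, 23}; no ℚ_17-point on the conic.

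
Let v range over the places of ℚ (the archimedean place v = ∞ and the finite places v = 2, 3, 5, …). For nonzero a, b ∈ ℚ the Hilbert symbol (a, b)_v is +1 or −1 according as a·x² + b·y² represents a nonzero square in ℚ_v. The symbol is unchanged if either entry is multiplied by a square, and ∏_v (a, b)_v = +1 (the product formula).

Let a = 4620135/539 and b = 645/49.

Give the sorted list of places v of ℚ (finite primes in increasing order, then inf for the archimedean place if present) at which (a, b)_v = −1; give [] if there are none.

[3, 5, 11, 13, 19, 43]

(a, b) ≡ (50821485, 645) mod (ℚ^×)²; places V = {2, 3, 5, 7, 11, 13, 19, 29, 43, ∞}.
(a,b)_3: α=1, u≡2; β=1, v≡2 (mod 3); (2|3)=-1, (2|3)=-1; sign (−1)^1·-1^1·-1^1 = -1.
(a,b)_∞: sgn(50821485)=+, sgn(645)=+, so +1.
(a,b)_13: α=1, u≡11; β=0, v≡6 (mod 13); (11|13)=-1, (6|13)=-1; sign (−1)^0·-1^0·-1^1 = -1.
(a,b)_5: α=1, u≡3; β=1, v≡1 (mod 5); (3|5)=-1, (1|5)=+1; sign (−1)^0·-1^1·+1^1 = -1.
(a,b)_29: α=1, u≡13; β=0, v≡25 (mod 29); (13|29)=+1, (25|29)=+1; sign (−1)^0·+1^0·+1^1 = +1.
(a,b)_7: α=-2, u≡4; β=-2, v≡1 (mod 7); (4|7)=+1, (1|7)=+1; sign (−1)^0·+1^-2·+1^-2 = +1.
(a,b)_43: α=1, u≡35; β=1, v≡24 (mod 43); (35|43)=+1, (24|43)=+1; sign (−1)^1·+1^1·+1^1 = -1.
(a,b)_19: α=1, u≡14; β=0, v≡12 (mod 19); (14|19)=-1, (12|19)=-1; sign (−1)^0·-1^0·-1^1 = -1.
(a,b)_2: α=0, β=0; u≡5, v≡5 (mod 8); ε(u)ε(v)=0·0, αω(v)=0·1, βω(u)=0·1; sum ≡ 0  ⇒  +1.
(a,b)_11: α=-1, u≡5; β=0, v≡8 (mod 11); (5|11)=+1, (8|11)=-1; sign (−1)^0·+1^0·-1^-1 = -1.
Ram(50821485, 645) = {3, 5, 11, 13, 19, 43}; no ℚ_3-point on the conic.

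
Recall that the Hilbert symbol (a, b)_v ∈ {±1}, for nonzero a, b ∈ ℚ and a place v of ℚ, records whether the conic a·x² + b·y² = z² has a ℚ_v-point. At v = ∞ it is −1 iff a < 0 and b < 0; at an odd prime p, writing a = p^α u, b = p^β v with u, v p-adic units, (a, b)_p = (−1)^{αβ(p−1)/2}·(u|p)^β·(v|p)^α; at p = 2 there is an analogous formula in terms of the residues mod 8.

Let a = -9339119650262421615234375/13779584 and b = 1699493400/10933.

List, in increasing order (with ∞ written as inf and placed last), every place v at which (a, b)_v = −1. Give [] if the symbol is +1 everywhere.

Mod squares: a ≡ -24310, b ≡ 78. Check v ∈ {∞, 2, 3, 5, 7, 11, 13, 17, 23, 29}.
v=3: a=3^14·(≡2), b=3^5·(≡2) mod 3; (2|3)=-1, (2|3)=-1; (−1)^{14·5·1}·(-1)^5·(-1)^14 = -1.
v=7: a=7^-2·(≡1), b=7^0·(≡4) mod 7; (1|7)=+1, (4|7)=+1; (−1)^{-2·0·3}·(+1)^0·(+1)^-2 = +1.
v=2: v_2(a)=-7, v_2(b)=3; units ≡ 5, 7 (mod 8); ε·ε+αω+βω = 0·1+-7·0+3·1 ≡ 1  ⇒  (a,b)_2 = -1.
v=13: a=13^-3·(≡5), b=13^-1·(≡8) mod 13; (5|13)=-1, (8|13)=-1; (−1)^{-3·-1·6}·(-1)^-1·(-1)^-3 = +1.
v=23: a=23^2·(≡13), b=23^0·(≡4) mod 23; (13|23)=+1, (4|23)=+1; (−1)^{2·0·11}·(+1)^0·(+1)^2 = +1.
v=11: a=11^3·(≡5), b=11^2·(≡5) mod 11; (5|11)=+1, (5|11)=+1; (−1)^{3·2·5}·(+1)^2·(+1)^3 = +1.
v=17: a=17^5·(≡9), b=17^2·(≡14) mod 17; (9|17)=+1, (14|17)=-1; (−1)^{5·2·8}·(+1)^2·(-1)^5 = -1.
v=5: a=5^9·(≡2), b=5^2·(≡2) mod 5; (2|5)=-1, (2|5)=-1; (−1)^{9·2·2}·(-1)^2·(-1)^9 = -1.
v=∞: -24310 < 0 and 78 > 0  ⇒  (a,b)_∞ = +1.
v=29: a=29^0·(≡11), b=29^-2·(≡6) mod 29; (11|29)=-1, (6|29)=+1; (−1)^{0·-2·14}·(-1)^-2·(+1)^0 = +1.
|Ram(-24310, 78)| = 4, even; anisotropic at {2, 3, 5, 17}.

[2, 3, 5, 17]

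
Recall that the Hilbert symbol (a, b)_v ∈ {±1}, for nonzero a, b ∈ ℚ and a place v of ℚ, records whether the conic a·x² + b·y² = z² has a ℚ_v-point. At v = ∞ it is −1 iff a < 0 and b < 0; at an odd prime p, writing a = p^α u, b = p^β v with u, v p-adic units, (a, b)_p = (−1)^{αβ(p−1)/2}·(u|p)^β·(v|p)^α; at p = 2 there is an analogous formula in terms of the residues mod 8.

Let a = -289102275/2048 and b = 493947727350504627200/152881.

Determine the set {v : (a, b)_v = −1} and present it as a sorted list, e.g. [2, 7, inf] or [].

(a, b) ≡ (-21238, 11687) mod (ℚ^×)²; places V = {2, 3, 5, 7, 11, 13, 17, 23, 29, 31, 37, 41, ∞}.
(a,b)_23: α=0, u≡20; β=-2, v≡9 (mod 23); (20|23)=-1, (9|23)=+1; sign (−1)^0·-1^-2·+1^0 = +1.
(a,b)_29: α=0, u≡21; β=1, v≡10 (mod 29); (21|29)=-1, (10|29)=-1; sign (−1)^0·-1^1·-1^0 = -1.
(a,b)_17: α=0, u≡6; β=-2, v≡4 (mod 17); (6|17)=-1, (4|17)=+1; sign (−1)^0·-1^-2·+1^0 = +1.
(a,b)_11: α=2, u≡1; β=4, v≡3 (mod 11); (1|11)=+1, (3|11)=+1; sign (−1)^0·+1^4·+1^2 = +1.
(a,b)_7: α=1, u≡1; β=2, v≡1 (mod 7); (1|7)=+1, (1|7)=+1; sign (−1)^0·+1^2·+1^1 = +1.
(a,b)_41: α=1, u≡27; β=2, v≡2 (mod 41); (27|41)=-1, (2|41)=+1; sign (−1)^0·-1^2·+1^1 = +1.
(a,b)_∞: sgn(-21238)=−, sgn(11687)=+, so +1.
(a,b)_3: α=2, u≡2; β=0, v≡2 (mod 3); (2|3)=-1, (2|3)=-1; sign (−1)^0·-1^0·-1^2 = +1.
(a,b)_2: α=-11, β=10; u≡5, v≡7 (mod 8); ε(u)ε(v)=0·1, αω(v)=-11·0, βω(u)=10·1; sum ≡ 0  ⇒  +1.
(a,b)_5: α=2, u≡3; β=2, v≡3 (mod 5); (3|5)=-1, (3|5)=-1; sign (−1)^0·-1^2·-1^2 = +1.
(a,b)_13: α=0, u≡12; β=1, v≡7 (mod 13); (12|13)=+1, (7|13)=-1; sign (−1)^0·+1^1·-1^0 = +1.
(a,b)_31: α=0, u≡18; β=1, v≡20 (mod 31); (18|31)=+1, (20|31)=+1; sign (−1)^0·+1^1·+1^0 = +1.
(a,b)_37: α=1, u≡35; β=2, v≡20 (mod 37); (35|37)=-1, (20|37)=-1; sign (−1)^0·-1^2·-1^1 = -1.
Ram(-21238, 11687) = {29, 37}; no ℚ_29-point on the conic.

[29, 37]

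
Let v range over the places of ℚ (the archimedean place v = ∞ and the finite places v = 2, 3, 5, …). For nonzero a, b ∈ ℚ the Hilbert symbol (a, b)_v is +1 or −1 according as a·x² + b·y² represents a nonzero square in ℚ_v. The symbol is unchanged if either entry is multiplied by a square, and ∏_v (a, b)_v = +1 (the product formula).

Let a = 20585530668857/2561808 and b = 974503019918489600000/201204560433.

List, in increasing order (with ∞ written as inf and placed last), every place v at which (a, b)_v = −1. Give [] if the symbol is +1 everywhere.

[3, 11, 19, 29]

Mod squares: a ≡ 418209, b ≡ 248834355. Check v ∈ {∞, 2, 3, 5, 7, 11, 17, 19, 23, 29, 47, 53, 59}.
v=29: a=29^1·(≡19), b=29^3·(≡5) mod 29; (19|29)=-1, (5|29)=+1; (−1)^{1·3·14}·(-1)^3·(+1)^1 = -1.
v=19: a=19^-1·(≡1), b=19^-3·(≡17) mod 19; (1|19)=+1, (17|19)=+1; (−1)^{-1·-3·9}·(+1)^-3·(+1)^-1 = -1.
v=∞: 418209 > 0 and 248834355 > 0  ⇒  (a,b)_∞ = +1.
v=53: a=53^-2·(≡5), b=53^-2·(≡9) mod 53; (5|53)=-1, (9|53)=+1; (−1)^{-2·-2·26}·(-1)^-2·(+1)^-2 = +1.
v=5: a=5^0·(≡4), b=5^5·(≡4) mod 5; (4|5)=+1, (4|5)=+1; (−1)^{0·5·2}·(+1)^5·(+1)^0 = +1.
v=11: a=11^1·(≡5), b=11^1·(≡4) mod 11; (5|11)=+1, (4|11)=+1; (−1)^{1·1·5}·(+1)^1·(+1)^1 = -1.
v=47: a=47^2·(≡2), b=47^0·(≡41) mod 47; (2|47)=+1, (41|47)=-1; (−1)^{2·0·23}·(+1)^0·(-1)^2 = +1.
v=59: a=59^0·(≡53), b=59^-2·(≡22) mod 59; (53|59)=+1, (22|59)=+1; (−1)^{0·-2·29}·(+1)^-2·(+1)^0 = +1.
v=17: a=17^0·(≡9), b=17^1·(≡2) mod 17; (9|17)=+1, (2|17)=+1; (−1)^{0·1·8}·(+1)^1·(+1)^0 = +1.
v=23: a=23^3·(≡4), b=23^3·(≡22) mod 23; (4|23)=+1, (22|23)=-1; (−1)^{3·3·11}·(+1)^3·(-1)^3 = +1.
v=2: v_2(a)=-4, v_2(b)=14; units ≡ 1, 3 (mod 8); ε·ε+αω+βω = 0·1+-4·1+14·0 ≡ 0  ⇒  (a,b)_2 = +1.
v=3: a=3^-1·(≡2), b=3^-1·(≡2) mod 3; (2|3)=-1, (2|3)=-1; (−1)^{-1·-1·1}·(-1)^-1·(-1)^-1 = -1.
v=7: a=7^4·(≡4), b=7^3·(≡2) mod 7; (4|7)=+1, (2|7)=+1; (−1)^{4·3·3}·(+1)^3·(+1)^4 = +1.
|Ram(418209, 248834355)| = 4, even; anisotropic at {3, 11, 19, 29}.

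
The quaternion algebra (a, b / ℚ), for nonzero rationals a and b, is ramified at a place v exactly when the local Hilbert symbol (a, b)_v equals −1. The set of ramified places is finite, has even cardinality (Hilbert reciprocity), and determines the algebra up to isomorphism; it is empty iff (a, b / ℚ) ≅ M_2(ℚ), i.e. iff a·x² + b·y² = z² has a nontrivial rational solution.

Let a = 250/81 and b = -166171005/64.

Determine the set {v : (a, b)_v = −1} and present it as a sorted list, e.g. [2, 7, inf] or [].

[2, 5, 11, 17]

Mod squares: a ≡ 10, b ≡ -376805. Check v ∈ {∞, 2, 3, 5, 7, 11, 13, 17, 31}.
v=13: a=13^0·(≡1), b=13^1·(≡5) mod 13; (1|13)=+1, (5|13)=-1; (−1)^{0·1·6}·(+1)^1·(-1)^0 = +1.
v=∞: 10 > 0 and -376805 < 0  ⇒  (a,b)_∞ = +1.
v=17: a=17^0·(≡14), b=17^1·(≡5) mod 17; (14|17)=-1, (5|17)=-1; (−1)^{0·1·8}·(-1)^1·(-1)^0 = -1.
v=5: a=5^3·(≡2), b=5^1·(≡1) mod 5; (2|5)=-1, (1|5)=+1; (−1)^{3·1·2}·(-1)^1·(+1)^3 = -1.
v=3: a=3^-4·(≡1), b=3^2·(≡1) mod 3; (1|3)=+1, (1|3)=+1; (−1)^{-4·2·1}·(+1)^2·(+1)^-4 = +1.
v=2: v_2(a)=1, v_2(b)=-6; units ≡ 5, 3 (mod 8); ε·ε+αω+βω = 0·1+1·1+-6·1 ≡ 1  ⇒  (a,b)_2 = -1.
v=11: a=11^0·(≡2), b=11^1·(≡6) mod 11; (2|11)=-1, (6|11)=-1; (−1)^{0·1·5}·(-1)^1·(-1)^0 = -1.
v=31: a=31^0·(≡5), b=31^1·(≡5) mod 31; (5|31)=+1, (5|31)=+1; (−1)^{0·1·15}·(+1)^1·(+1)^0 = +1.
v=7: a=7^0·(≡3), b=7^2·(≡3) mod 7; (3|7)=-1, (3|7)=-1; (−1)^{0·2·3}·(-1)^2·(-1)^0 = +1.
|Ram(10, -376805)| = 4, even; anisotropic at {2, 5, 11, 17}.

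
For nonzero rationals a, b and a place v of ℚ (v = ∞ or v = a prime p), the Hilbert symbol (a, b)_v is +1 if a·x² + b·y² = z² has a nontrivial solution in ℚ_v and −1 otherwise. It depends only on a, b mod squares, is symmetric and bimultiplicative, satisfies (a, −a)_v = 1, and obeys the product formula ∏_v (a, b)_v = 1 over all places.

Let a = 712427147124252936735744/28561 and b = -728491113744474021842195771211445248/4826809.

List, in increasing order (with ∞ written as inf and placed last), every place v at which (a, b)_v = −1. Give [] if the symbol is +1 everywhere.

[2, 7, 23, 41]

Mod squares: a ≡ 9860459, b ≡ -933317. Check v ∈ {∞, 2, 3, 7, 11, 13, 17, 23, 31, 41, 43, 47}.
v=47: a=47^1·(≡14), b=47^2·(≡18) mod 47; (14|47)=+1, (18|47)=+1; (−1)^{1·2·23}·(+1)^2·(+1)^1 = +1.
v=23: a=23^2·(≡14), b=23^3·(≡18) mod 23; (14|23)=-1, (18|23)=+1; (−1)^{2·3·11}·(-1)^3·(+1)^2 = -1.
v=17: a=17^3·(≡1), b=17^5·(≡13) mod 17; (1|17)=+1, (13|17)=+1; (−1)^{3·5·8}·(+1)^5·(+1)^3 = +1.
v=31: a=31^2·(≡2), b=31^3·(≡2) mod 31; (2|31)=+1, (2|31)=+1; (−1)^{2·3·15}·(+1)^3·(+1)^2 = +1.
v=43: a=43^1·(≡8), b=43^2·(≡6) mod 43; (8|43)=-1, (6|43)=+1; (−1)^{1·2·21}·(-1)^2·(+1)^1 = +1.
v=41: a=41^1·(≡24), b=41^2·(≡34) mod 41; (24|41)=-1, (34|41)=-1; (−1)^{1·2·20}·(-1)^2·(-1)^1 = -1.
v=13: a=13^-4·(≡8), b=13^-6·(≡7) mod 13; (8|13)=-1, (7|13)=-1; (−1)^{-4·-6·6}·(-1)^-6·(-1)^-4 = +1.
v=7: a=7^3·(≡3), b=7^5·(≡3) mod 7; (3|7)=-1, (3|7)=-1; (−1)^{3·5·3}·(-1)^5·(-1)^3 = -1.
v=2: v_2(a)=10, v_2(b)=10; units ≡ 3, 3 (mod 8); ε·ε+αω+βω = 1·1+10·1+10·1 ≡ 1  ⇒  (a,b)_2 = -1.
v=∞: 9860459 > 0 and -933317 < 0  ⇒  (a,b)_∞ = +1.
v=11: a=11^2·(≡5), b=11^3·(≡10) mod 11; (5|11)=+1, (10|11)=-1; (−1)^{2·3·5}·(+1)^3·(-1)^2 = +1.
v=3: a=3^4·(≡2), b=3^2·(≡1) mod 3; (2|3)=-1, (1|3)=+1; (−1)^{4·2·1}·(-1)^2·(+1)^4 = +1.
Ram(9860459, -933317) = {2, 7, 23, 41}; no ℚ_2-point on the conic.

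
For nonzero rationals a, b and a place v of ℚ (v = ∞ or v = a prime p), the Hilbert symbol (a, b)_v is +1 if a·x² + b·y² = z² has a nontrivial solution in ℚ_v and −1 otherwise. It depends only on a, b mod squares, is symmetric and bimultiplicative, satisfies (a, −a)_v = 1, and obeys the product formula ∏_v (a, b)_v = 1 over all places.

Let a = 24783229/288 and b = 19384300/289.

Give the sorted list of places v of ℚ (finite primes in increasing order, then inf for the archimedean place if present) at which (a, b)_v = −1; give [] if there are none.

(a, b) ≡ (51578, 1147) mod (ℚ^×)²; places V = {2, 3, 5, 13, 17, 31, 37, 41, ∞}.
(a,b)_13: α=0, u≡8; β=2, v≡9 (mod 13); (8|13)=-1, (9|13)=+1; sign (−1)^0·-1^2·+1^0 = +1.
(a,b)_3: α=-2, u≡2; β=0, v≡1 (mod 3); (2|3)=-1, (1|3)=+1; sign (−1)^0·-1^0·+1^-2 = +1.
(a,b)_41: α=1, u≡6; β=0, v≡37 (mod 41); (6|41)=-1, (37|41)=+1; sign (−1)^0·-1^0·+1^1 = +1.
(a,b)_2: α=-5, β=2; u≡5, v≡3 (mod 8); ε(u)ε(v)=0·1, αω(v)=-5·1, βω(u)=2·1; sum ≡ 1  ⇒  -1.
(a,b)_17: α=1, u≡15; β=-2, v≡16 (mod 17); (15|17)=+1, (16|17)=+1; sign (−1)^0·+1^-2·+1^1 = +1.
(a,b)_31: α=2, u≡10; β=1, v≡3 (mod 31); (10|31)=+1, (3|31)=-1; sign (−1)^0·+1^1·-1^2 = +1.
(a,b)_37: α=1, u≡27; β=1, v≡24 (mod 37); (27|37)=+1, (24|37)=-1; sign (−1)^0·+1^1·-1^1 = -1.
(a,b)_∞: sgn(51578)=+, sgn(1147)=+, so +1.
(a,b)_5: α=0, u≡3; β=2, v≡3 (mod 5); (3|5)=-1, (3|5)=-1; sign (−1)^0·-1^2·-1^0 = +1.
Ram(51578, 1147) = {2, 37}; no ℚ_2-point on the conic.

[2, 37]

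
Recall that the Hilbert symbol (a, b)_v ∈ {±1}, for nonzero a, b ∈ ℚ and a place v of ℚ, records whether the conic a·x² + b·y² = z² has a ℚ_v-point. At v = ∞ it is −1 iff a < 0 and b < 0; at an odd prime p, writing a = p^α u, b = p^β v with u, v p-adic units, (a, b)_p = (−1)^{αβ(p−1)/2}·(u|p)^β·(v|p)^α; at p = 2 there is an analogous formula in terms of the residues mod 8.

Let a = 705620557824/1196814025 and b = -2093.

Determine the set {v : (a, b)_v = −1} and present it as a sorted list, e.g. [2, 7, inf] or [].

[13, 23]

Mod squares: a ≡ 119301, b ≡ -2093. Check v ∈ {∞, 2, 3, 5, 7, 11, 13, 17, 19, 23, 37}.
v=13: a=13^1·(≡3), b=13^1·(≡8) mod 13; (3|13)=+1, (8|13)=-1; (−1)^{1·1·6}·(+1)^1·(-1)^1 = -1.
v=3: a=3^1·(≡2), b=3^0·(≡1) mod 3; (2|3)=-1, (1|3)=+1; (−1)^{1·0·1}·(-1)^0·(+1)^1 = +1.
v=23: a=23^1·(≡2), b=23^1·(≡1) mod 23; (2|23)=+1, (1|23)=+1; (−1)^{1·1·11}·(+1)^1·(+1)^1 = -1.
v=5: a=5^-2·(≡4), b=5^0·(≡2) mod 5; (4|5)=+1, (2|5)=-1; (−1)^{-2·0·2}·(+1)^0·(-1)^-2 = +1.
v=11: a=11^-2·(≡6), b=11^0·(≡8) mod 11; (6|11)=-1, (8|11)=-1; (−1)^{-2·0·5}·(-1)^0·(-1)^-2 = +1.
v=7: a=7^1·(≡3), b=7^1·(≡2) mod 7; (3|7)=-1, (2|7)=+1; (−1)^{1·1·3}·(-1)^1·(+1)^1 = +1.
v=∞: 119301 > 0 and -2093 < 0  ⇒  (a,b)_∞ = +1.
v=17: a=17^-2·(≡10), b=17^0·(≡15) mod 17; (10|17)=-1, (15|17)=+1; (−1)^{-2·0·8}·(-1)^0·(+1)^-2 = +1.
v=2: v_2(a)=14, v_2(b)=0; units ≡ 5, 3 (mod 8); ε·ε+αω+βω = 0·1+14·1+0·1 ≡ 0  ⇒  (a,b)_2 = +1.
v=19: a=19^3·(≡1), b=19^0·(≡16) mod 19; (1|19)=+1, (16|19)=+1; (−1)^{3·0·9}·(+1)^0·(+1)^3 = +1.
v=37: a=37^-2·(≡13), b=37^0·(≡16) mod 37; (13|37)=-1, (16|37)=+1; (−1)^{-2·0·18}·(-1)^0·(+1)^-2 = +1.
(119301, -2093 / ℚ) ramifies at {13, 23}: a division algebra.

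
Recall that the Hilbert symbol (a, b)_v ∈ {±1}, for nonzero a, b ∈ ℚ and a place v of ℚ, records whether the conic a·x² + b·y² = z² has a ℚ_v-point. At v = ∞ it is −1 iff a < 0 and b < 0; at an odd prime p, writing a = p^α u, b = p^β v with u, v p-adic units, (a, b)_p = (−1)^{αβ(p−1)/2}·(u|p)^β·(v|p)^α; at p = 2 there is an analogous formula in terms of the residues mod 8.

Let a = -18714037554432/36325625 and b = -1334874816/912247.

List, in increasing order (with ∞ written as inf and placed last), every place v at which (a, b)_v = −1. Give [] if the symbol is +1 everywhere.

[2, 23, 29, inf]

(a, b) ≡ (-79373, -77) mod (ℚ^×)²; places V = {2, 3, 5, 7, 11, 17, 19, 23, 29, 41, ∞}.
(a,b)_41: α=2, u≡30; β=0, v≡32 (mod 41); (30|41)=-1, (32|41)=+1; sign (−1)^0·-1^0·+1^2 = +1.
(a,b)_11: α=2, u≡5; β=1, v≡5 (mod 11); (5|11)=+1, (5|11)=+1; sign (−1)^0·+1^1·+1^2 = +1.
(a,b)_2: α=8, β=6; u≡3, v≡3 (mod 8); ε(u)ε(v)=1·1, αω(v)=8·1, βω(u)=6·1; sum ≡ 1  ⇒  -1.
(a,b)_∞: sgn(-79373)=−, sgn(-77)=−, so -1.
(a,b)_23: α=-1, u≡20; β=0, v≡17 (mod 23); (20|23)=-1, (17|23)=-1; sign (−1)^0·-1^0·-1^-1 = -1.
(a,b)_7: α=-1, u≡2; β=-1, v≡6 (mod 7); (2|7)=+1, (6|7)=-1; sign (−1)^1·+1^-1·-1^-1 = +1.
(a,b)_29: α=1, u≡15; β=0, v≡10 (mod 29); (15|29)=-1, (10|29)=-1; sign (−1)^0·-1^0·-1^1 = -1.
(a,b)_19: α=-2, u≡17; β=-4, v≡2 (mod 19); (17|19)=+1, (2|19)=-1; sign (−1)^0·+1^-4·-1^-2 = +1.
(a,b)_5: α=-4, u≡3; β=0, v≡2 (mod 5); (3|5)=-1, (2|5)=-1; sign (−1)^0·-1^0·-1^-4 = +1.
(a,b)_3: α=6, u≡1; β=8, v≡1 (mod 3); (1|3)=+1, (1|3)=+1; sign (−1)^0·+1^8·+1^6 = +1.
(a,b)_17: α=1, u≡5; β=2, v≡16 (mod 17); (5|17)=-1, (16|17)=+1; sign (−1)^0·-1^2·+1^1 = +1.
Ram(-79373, -77) = {2, 23, 29, ∞}; no ℚ_2-point on the conic.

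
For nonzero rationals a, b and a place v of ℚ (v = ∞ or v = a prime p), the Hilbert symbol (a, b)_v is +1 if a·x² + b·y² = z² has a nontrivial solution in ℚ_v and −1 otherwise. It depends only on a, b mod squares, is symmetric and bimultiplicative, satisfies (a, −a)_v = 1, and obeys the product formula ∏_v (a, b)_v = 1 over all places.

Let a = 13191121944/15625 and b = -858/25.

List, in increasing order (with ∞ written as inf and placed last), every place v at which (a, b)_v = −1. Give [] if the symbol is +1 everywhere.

Mod squares: a ≡ 6006, b ≡ -858. Check v ∈ {∞, 2, 3, 5, 7, 11, 13, 19}.
v=2: v_2(a)=3, v_2(b)=1; units ≡ 3, 3 (mod 8); ε·ε+αω+βω = 1·1+3·1+1·1 ≡ 1  ⇒  (a,b)_2 = -1.
v=5: a=5^-6·(≡4), b=5^-2·(≡2) mod 5; (4|5)=+1, (2|5)=-1; (−1)^{-6·-2·2}·(+1)^-2·(-1)^-6 = +1.
v=3: a=3^3·(≡1), b=3^1·(≡2) mod 3; (1|3)=+1, (2|3)=-1; (−1)^{3·1·1}·(+1)^1·(-1)^3 = +1.
v=∞: 6006 > 0 and -858 < 0  ⇒  (a,b)_∞ = +1.
v=11: a=11^1·(≡6), b=11^1·(≡7) mod 11; (6|11)=-1, (7|11)=-1; (−1)^{1·1·5}·(-1)^1·(-1)^1 = -1.
v=19: a=19^2·(≡12), b=19^0·(≡9) mod 19; (12|19)=-1, (9|19)=+1; (−1)^{2·0·9}·(-1)^0·(+1)^2 = +1.
v=7: a=7^1·(≡2), b=7^0·(≡6) mod 7; (2|7)=+1, (6|7)=-1; (−1)^{1·0·3}·(+1)^0·(-1)^1 = -1.
v=13: a=13^3·(≡2), b=13^1·(≡1) mod 13; (2|13)=-1, (1|13)=+1; (−1)^{3·1·6}·(-1)^1·(+1)^3 = -1.
(6006, -858 / ℚ) ramifies at {2, 7, 11, 13}: a division algebra.

[2, 7, 11, 13]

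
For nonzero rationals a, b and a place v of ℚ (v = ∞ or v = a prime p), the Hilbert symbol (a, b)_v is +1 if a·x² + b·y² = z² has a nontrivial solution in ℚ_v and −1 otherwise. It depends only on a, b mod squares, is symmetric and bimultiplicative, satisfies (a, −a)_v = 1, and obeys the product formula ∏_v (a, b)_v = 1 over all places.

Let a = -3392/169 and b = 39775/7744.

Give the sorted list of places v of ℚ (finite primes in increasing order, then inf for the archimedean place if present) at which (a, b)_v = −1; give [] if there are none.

(a, b) ≡ (-53, 1591) mod (ℚ^×)²; places V = {2, 5, 11, 13, 37, 43, 53, ∞}.
(a,b)_5: α=0, u≡2; β=2, v≡4 (mod 5); (2|5)=-1, (4|5)=+1; sign (−1)^0·-1^2·+1^0 = +1.
(a,b)_∞: sgn(-53)=−, sgn(1591)=+, so +1.
(a,b)_53: α=1, u≡36; β=0, v≡13 (mod 53); (36|53)=+1, (13|53)=+1; sign (−1)^0·+1^0·+1^1 = +1.
(a,b)_11: α=0, u≡10; β=-2, v≡6 (mod 11); (10|11)=-1, (6|11)=-1; sign (−1)^0·-1^-2·-1^0 = +1.
(a,b)_2: α=6, β=-6; u≡3, v≡7 (mod 8); ε(u)ε(v)=1·1, αω(v)=6·0, βω(u)=-6·1; sum ≡ 1  ⇒  -1.
(a,b)_37: α=0, u≡27; β=1, v≡17 (mod 37); (27|37)=+1, (17|37)=-1; sign (−1)^0·+1^1·-1^0 = +1.
(a,b)_13: α=-2, u≡1; β=0, v≡11 (mod 13); (1|13)=+1, (11|13)=-1; sign (−1)^0·+1^0·-1^-2 = +1.
(a,b)_43: α=0, u≡27; β=1, v≡27 (mod 43); (27|43)=-1, (27|43)=-1; sign (−1)^0·-1^1·-1^0 = -1.
|Ram(-53, 1591)| = 2, even; anisotropic at {2, 43}.

[2, 43]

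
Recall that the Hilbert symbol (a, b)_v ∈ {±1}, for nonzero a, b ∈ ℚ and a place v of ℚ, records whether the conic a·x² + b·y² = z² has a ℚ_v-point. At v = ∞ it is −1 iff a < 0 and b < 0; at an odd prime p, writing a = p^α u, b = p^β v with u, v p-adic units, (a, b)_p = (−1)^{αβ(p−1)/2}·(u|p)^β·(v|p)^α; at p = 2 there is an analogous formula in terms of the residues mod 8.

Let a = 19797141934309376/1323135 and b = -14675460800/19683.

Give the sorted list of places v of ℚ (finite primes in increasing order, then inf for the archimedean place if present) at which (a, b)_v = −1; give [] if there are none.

(a, b) ≡ (2415, -4641) mod (ℚ^×)²; places V = {2, 3, 5, 7, 11, 13, 17, 23, ∞}.
(a,b)_23: α=1, u≡2; β=0, v≡14 (mod 23); (2|23)=+1, (14|23)=-1; sign (−1)^0·+1^0·-1^1 = -1.
(a,b)_13: α=2, u≡4; β=1, v≡11 (mod 13); (4|13)=+1, (11|13)=-1; sign (−1)^0·+1^1·-1^2 = +1.
(a,b)_∞: sgn(2415)=+, sgn(-4641)=−, so +1.
(a,b)_11: α=-2, u≡10; β=2, v≡3 (mod 11); (10|11)=-1, (3|11)=+1; sign (−1)^0·-1^2·+1^-2 = +1.
(a,b)_3: α=-7, u≡1; β=-9, v≡1 (mod 3); (1|3)=+1, (1|3)=+1; sign (−1)^1·+1^-9·+1^-7 = -1.
(a,b)_17: α=2, u≡4; β=1, v≡1 (mod 17); (4|17)=+1, (1|17)=+1; sign (−1)^0·+1^1·+1^2 = +1.
(a,b)_2: α=20, β=6; u≡7, v≡7 (mod 8); ε(u)ε(v)=1·1, αω(v)=20·0, βω(u)=6·0; sum ≡ 1  ⇒  -1.
(a,b)_7: α=5, u≡1; β=3, v≡4 (mod 7); (1|7)=+1, (4|7)=+1; sign (−1)^1·+1^3·+1^5 = -1.
(a,b)_5: α=-1, u≡3; β=2, v≡1 (mod 5); (3|5)=-1, (1|5)=+1; sign (−1)^0·-1^2·+1^-1 = +1.
|Ram(2415, -4641)| = 4, even; anisotropic at {2, 3, 7, 23}.

[2, 3, 7, 23]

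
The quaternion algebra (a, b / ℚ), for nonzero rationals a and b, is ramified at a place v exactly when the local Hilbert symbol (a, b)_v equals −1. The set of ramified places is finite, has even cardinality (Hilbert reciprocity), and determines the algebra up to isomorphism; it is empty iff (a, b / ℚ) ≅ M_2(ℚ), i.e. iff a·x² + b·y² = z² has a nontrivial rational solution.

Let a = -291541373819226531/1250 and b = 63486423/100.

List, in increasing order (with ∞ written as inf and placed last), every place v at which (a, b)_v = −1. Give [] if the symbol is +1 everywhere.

(a, b) ≡ (-1302, 87087) mod (ℚ^×)²; places V = {2, 3, 5, 7, 11, 13, 29, 31, ∞}.
(a,b)_11: α=2, u≡10; β=1, v≡2 (mod 11); (10|11)=-1, (2|11)=-1; sign (−1)^0·-1^1·-1^2 = -1.
(a,b)_13: α=2, u≡2; β=1, v≡12 (mod 13); (2|13)=-1, (12|13)=+1; sign (−1)^0·-1^1·+1^2 = -1.
(a,b)_7: α=3, u≡6; β=1, v≡1 (mod 7); (6|7)=-1, (1|7)=+1; sign (−1)^1·-1^1·+1^3 = +1.
(a,b)_5: α=-4, u≡2; β=-2, v≡2 (mod 5); (2|5)=-1, (2|5)=-1; sign (−1)^0·-1^-2·-1^-4 = +1.
(a,b)_31: α=1, u≡19; β=0, v≡5 (mod 31); (19|31)=+1, (5|31)=+1; sign (−1)^0·+1^0·+1^1 = +1.
(a,b)_3: α=13, u≡1; β=7, v≡1 (mod 3); (1|3)=+1, (1|3)=+1; sign (−1)^1·+1^7·+1^13 = -1.
(a,b)_∞: sgn(-1302)=−, sgn(87087)=+, so +1.
(a,b)_2: α=-1, β=-2; u≡5, v≡7 (mod 8); ε(u)ε(v)=0·1, αω(v)=-1·0, βω(u)=-2·1; sum ≡ 0  ⇒  +1.
(a,b)_29: α=2, u≡2; β=1, v≡25 (mod 29); (2|29)=-1, (25|29)=+1; sign (−1)^0·-1^1·+1^2 = -1.
(-1302, 87087 / ℚ) ramifies at {3, 11, 13, 29}: a division algebra.

[3, 11, 13, 29]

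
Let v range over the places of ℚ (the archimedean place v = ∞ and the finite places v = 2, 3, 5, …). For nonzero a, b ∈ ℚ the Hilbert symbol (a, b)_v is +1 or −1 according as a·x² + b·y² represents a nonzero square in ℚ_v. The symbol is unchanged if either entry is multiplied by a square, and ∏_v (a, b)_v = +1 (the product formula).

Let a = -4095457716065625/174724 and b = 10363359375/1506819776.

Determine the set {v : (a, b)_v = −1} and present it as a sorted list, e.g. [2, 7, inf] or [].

Mod squares: a ≡ -177905, b ≡ 2805. Check v ∈ {∞, 2, 3, 5, 7, 11, 13, 17, 19, 23}.
v=17: a=17^5·(≡3), b=17^3·(≡7) mod 17; (3|17)=-1, (7|17)=-1; (−1)^{5·3·8}·(-1)^3·(-1)^5 = +1.
v=13: a=13^1·(≡4), b=13^0·(≡10) mod 13; (4|13)=+1, (10|13)=+1; (−1)^{1·0·6}·(+1)^0·(+1)^1 = +1.
v=19: a=19^-2·(≡4), b=19^-2·(≡2) mod 19; (4|19)=+1, (2|19)=-1; (−1)^{-2·-2·9}·(+1)^-2·(-1)^-2 = +1.
v=3: a=3^2·(≡1), b=3^3·(≡2) mod 3; (1|3)=+1, (2|3)=-1; (−1)^{2·3·1}·(+1)^3·(-1)^2 = +1.
v=23: a=23^1·(≡13), b=23^0·(≡21) mod 23; (13|23)=+1, (21|23)=-1; (−1)^{1·0·11}·(+1)^0·(-1)^1 = -1.
v=7: a=7^3·(≡1), b=7^-2·(≡3) mod 7; (1|7)=+1, (3|7)=-1; (−1)^{3·-2·3}·(+1)^-2·(-1)^3 = -1.
v=2: v_2(a)=-2, v_2(b)=-6; units ≡ 7, 5 (mod 8); ε·ε+αω+βω = 1·0+-2·1+-6·0 ≡ 0  ⇒  (a,b)_2 = +1.
v=11: a=11^-2·(≡1), b=11^-3·(≡8) mod 11; (1|11)=+1, (8|11)=-1; (−1)^{-2·-3·5}·(+1)^-3·(-1)^-2 = +1.
v=∞: -177905 < 0 and 2805 > 0  ⇒  (a,b)_∞ = +1.
v=5: a=5^5·(≡1), b=5^7·(≡1) mod 5; (1|5)=+1, (1|5)=+1; (−1)^{5·7·2}·(+1)^7·(+1)^5 = +1.
Ram(-177905, 2805) = {7, 23}; no ℚ_7-point on the conic.

[7, 23]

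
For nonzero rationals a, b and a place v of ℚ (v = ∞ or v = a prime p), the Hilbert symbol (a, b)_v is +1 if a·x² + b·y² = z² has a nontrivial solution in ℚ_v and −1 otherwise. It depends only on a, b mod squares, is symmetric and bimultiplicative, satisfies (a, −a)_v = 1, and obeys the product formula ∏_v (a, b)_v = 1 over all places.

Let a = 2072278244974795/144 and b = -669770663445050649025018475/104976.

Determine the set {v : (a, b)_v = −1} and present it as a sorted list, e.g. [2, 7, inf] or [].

Mod squares: a ≡ 20995, b ≡ -11. Check v ∈ {∞, 2, 3, 5, 7, 11, 13, 17, 19}.
v=7: a=7^0·(≡1), b=7^2·(≡6) mod 7; (1|7)=+1, (6|7)=-1; (−1)^{0·2·3}·(+1)^2·(-1)^0 = +1.
v=11: a=11^2·(≡10), b=11^3·(≡7) mod 11; (10|11)=-1, (7|11)=-1; (−1)^{2·3·5}·(-1)^3·(-1)^2 = -1.
v=5: a=5^1·(≡1), b=5^2·(≡1) mod 5; (1|5)=+1, (1|5)=+1; (−1)^{1·2·2}·(+1)^2·(+1)^1 = +1.
v=2: v_2(a)=-4, v_2(b)=-4; units ≡ 3, 5 (mod 8); ε·ε+αω+βω = 1·0+-4·1+-4·1 ≡ 0  ⇒  (a,b)_2 = +1.
v=17: a=17^1·(≡7), b=17^2·(≡3) mod 17; (7|17)=-1, (3|17)=-1; (−1)^{1·2·8}·(-1)^2·(-1)^1 = -1.
v=13: a=13^9·(≡12), b=13^14·(≡5) mod 13; (12|13)=+1, (5|13)=-1; (−1)^{9·14·6}·(+1)^14·(-1)^9 = -1.
v=3: a=3^-2·(≡1), b=3^-8·(≡1) mod 3; (1|3)=+1, (1|3)=+1; (−1)^{-2·-8·1}·(+1)^-8·(+1)^-2 = +1.
v=∞: 20995 > 0 and -11 < 0  ⇒  (a,b)_∞ = +1.
v=19: a=19^1·(≡15), b=19^2·(≡10) mod 19; (15|19)=-1, (10|19)=-1; (−1)^{1·2·9}·(-1)^2·(-1)^1 = -1.
Ram(20995, -11) = {11, 13, 17, 19}; no ℚ_11-point on the conic.

[11, 13, 17, 19]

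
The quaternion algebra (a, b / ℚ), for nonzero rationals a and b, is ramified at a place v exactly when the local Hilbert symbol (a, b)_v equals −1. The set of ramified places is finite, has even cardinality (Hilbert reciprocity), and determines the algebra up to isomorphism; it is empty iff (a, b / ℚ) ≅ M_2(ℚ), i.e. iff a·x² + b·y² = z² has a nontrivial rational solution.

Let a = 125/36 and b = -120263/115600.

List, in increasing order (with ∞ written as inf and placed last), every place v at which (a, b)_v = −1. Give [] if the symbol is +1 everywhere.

[5, 13]

Mod squares: a ≡ 5, b ≡ -143. Check v ∈ {∞, 2, 3, 5, 11, 13, 17, 29}.
v=13: a=13^0·(≡6), b=13^1·(≡11) mod 13; (6|13)=-1, (11|13)=-1; (−1)^{0·1·6}·(-1)^1·(-1)^0 = -1.
v=11: a=11^0·(≡5), b=11^1·(≡1) mod 11; (5|11)=+1, (1|11)=+1; (−1)^{0·1·5}·(+1)^1·(+1)^0 = +1.
v=∞: 5 > 0 and -143 < 0  ⇒  (a,b)_∞ = +1.
v=17: a=17^0·(≡3), b=17^-2·(≡7) mod 17; (3|17)=-1, (7|17)=-1; (−1)^{0·-2·8}·(-1)^-2·(-1)^0 = +1.
v=5: a=5^3·(≡1), b=5^-2·(≡3) mod 5; (1|5)=+1, (3|5)=-1; (−1)^{3·-2·2}·(+1)^-2·(-1)^3 = -1.
v=2: v_2(a)=-2, v_2(b)=-4; units ≡ 5, 1 (mod 8); ε·ε+αω+βω = 0·0+-2·0+-4·1 ≡ 0  ⇒  (a,b)_2 = +1.
v=29: a=29^0·(≡22), b=29^2·(≡10) mod 29; (22|29)=+1, (10|29)=-1; (−1)^{0·2·14}·(+1)^2·(-1)^0 = +1.
v=3: a=3^-2·(≡2), b=3^0·(≡1) mod 3; (2|3)=-1, (1|3)=+1; (−1)^{-2·0·1}·(-1)^0·(+1)^-2 = +1.
Ram(5, -143) = {5, 13}; no ℚ_5-point on the conic.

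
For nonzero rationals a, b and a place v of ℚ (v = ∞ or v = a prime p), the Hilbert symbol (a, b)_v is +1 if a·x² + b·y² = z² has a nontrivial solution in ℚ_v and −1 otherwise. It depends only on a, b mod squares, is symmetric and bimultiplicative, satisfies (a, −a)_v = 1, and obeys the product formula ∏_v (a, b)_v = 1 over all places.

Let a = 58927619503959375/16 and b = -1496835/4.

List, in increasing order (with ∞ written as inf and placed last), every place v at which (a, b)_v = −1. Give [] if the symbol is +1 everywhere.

[3, 13, 23, 31]

Mod squares: a ≡ 85215, b ≡ -166315. Check v ∈ {∞, 2, 3, 5, 13, 19, 23, 29, 31, 37}.
v=2: v_2(a)=-4, v_2(b)=-2; units ≡ 7, 5 (mod 8); ε·ε+αω+βω = 1·0+-4·1+-2·0 ≡ 0  ⇒  (a,b)_2 = +1.
v=13: a=13^1·(≡3), b=13^0·(≡6) mod 13; (3|13)=+1, (6|13)=-1; (−1)^{1·0·6}·(+1)^0·(-1)^1 = -1.
v=29: a=29^2·(≡22), b=29^1·(≡23) mod 29; (22|29)=+1, (23|29)=+1; (−1)^{2·1·14}·(+1)^1·(+1)^2 = +1.
v=31: a=31^2·(≡6), b=31^1·(≡11) mod 31; (6|31)=-1, (11|31)=-1; (−1)^{2·1·15}·(-1)^1·(-1)^2 = -1.
v=5: a=5^5·(≡2), b=5^1·(≡2) mod 5; (2|5)=-1, (2|5)=-1; (−1)^{5·1·2}·(-1)^1·(-1)^5 = +1.
v=∞: 85215 > 0 and -166315 < 0  ⇒  (a,b)_∞ = +1.
v=3: a=3^1·(≡1), b=3^2·(≡2) mod 3; (1|3)=+1, (2|3)=-1; (−1)^{1·2·1}·(+1)^2·(-1)^1 = -1.
v=37: a=37^2·(≡27), b=37^1·(≡15) mod 37; (27|37)=+1, (15|37)=-1; (−1)^{2·1·18}·(+1)^1·(-1)^2 = +1.
v=23: a=23^1·(≡1), b=23^0·(≡7) mod 23; (1|23)=+1, (7|23)=-1; (−1)^{1·0·11}·(+1)^0·(-1)^1 = -1.
v=19: a=19^1·(≡5), b=19^0·(≡1) mod 19; (5|19)=+1, (1|19)=+1; (−1)^{1·0·9}·(+1)^0·(+1)^1 = +1.
(85215, -166315 / ℚ) ramifies at {3, 13, 23, 31}: a division algebra.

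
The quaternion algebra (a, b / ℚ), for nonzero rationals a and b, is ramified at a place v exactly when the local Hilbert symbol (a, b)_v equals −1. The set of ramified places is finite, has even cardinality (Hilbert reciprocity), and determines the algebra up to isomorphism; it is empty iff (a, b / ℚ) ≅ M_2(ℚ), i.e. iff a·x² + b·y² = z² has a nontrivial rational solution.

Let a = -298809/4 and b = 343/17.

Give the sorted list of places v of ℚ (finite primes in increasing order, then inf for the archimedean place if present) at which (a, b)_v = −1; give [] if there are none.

[2, 7, 17, 31]

Mod squares: a ≡ -3689, b ≡ 119. Check v ∈ {∞, 2, 3, 7, 17, 31}.
v=2: v_2(a)=-2, v_2(b)=0; units ≡ 7, 7 (mod 8); ε·ε+αω+βω = 1·1+-2·0+0·0 ≡ 1  ⇒  (a,b)_2 = -1.
v=7: a=7^1·(≡5), b=7^3·(≡5) mod 7; (5|7)=-1, (5|7)=-1; (−1)^{1·3·3}·(-1)^3·(-1)^1 = -1.
v=17: a=17^1·(≡13), b=17^-1·(≡3) mod 17; (13|17)=+1, (3|17)=-1; (−1)^{1·-1·8}·(+1)^-1·(-1)^1 = -1.
v=31: a=31^1·(≡16), b=31^0·(≡22) mod 31; (16|31)=+1, (22|31)=-1; (−1)^{1·0·15}·(+1)^0·(-1)^1 = -1.
v=∞: -3689 < 0 and 119 > 0  ⇒  (a,b)_∞ = +1.
v=3: a=3^4·(≡1), b=3^0·(≡2) mod 3; (1|3)=+1, (2|3)=-1; (−1)^{4·0·1}·(+1)^0·(-1)^4 = +1.
|Ram(-3689, 119)| = 4, even; anisotropic at {2, 7, 17, 31}.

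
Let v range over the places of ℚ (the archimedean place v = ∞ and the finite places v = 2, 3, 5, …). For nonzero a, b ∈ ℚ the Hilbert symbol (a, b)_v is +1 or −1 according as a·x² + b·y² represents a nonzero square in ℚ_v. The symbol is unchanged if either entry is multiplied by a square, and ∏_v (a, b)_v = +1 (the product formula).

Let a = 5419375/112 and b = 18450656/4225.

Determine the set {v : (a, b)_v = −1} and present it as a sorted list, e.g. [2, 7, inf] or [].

(a, b) ≡ (60697, 14) mod (ℚ^×)²; places V = {2, 5, 7, 13, 23, 29, 41, ∞}.
(a,b)_41: α=0, u≡34; β=2, v≡35 (mod 41); (34|41)=-1, (35|41)=-1; sign (−1)^0·-1^2·-1^0 = +1.
(a,b)_5: α=4, u≡3; β=-2, v≡4 (mod 5); (3|5)=-1, (4|5)=+1; sign (−1)^0·-1^-2·+1^4 = +1.
(a,b)_7: α=-1, u≡5; β=3, v≡1 (mod 7); (5|7)=-1, (1|7)=+1; sign (−1)^1·-1^3·+1^-1 = +1.
(a,b)_23: α=1, u≡11; β=0, v≡15 (mod 23); (11|23)=-1, (15|23)=-1; sign (−1)^0·-1^0·-1^1 = -1.
(a,b)_29: α=1, u≡22; β=0, v≡8 (mod 29); (22|29)=+1, (8|29)=-1; sign (−1)^0·+1^0·-1^1 = -1.
(a,b)_∞: sgn(60697)=+, sgn(14)=+, so +1.
(a,b)_2: α=-4, β=5; u≡1, v≡7 (mod 8); ε(u)ε(v)=0·1, αω(v)=-4·0, βω(u)=5·0; sum ≡ 0  ⇒  +1.
(a,b)_13: α=1, u≡7; β=-2, v≡10 (mod 13); (7|13)=-1, (10|13)=+1; sign (−1)^0·-1^-2·+1^1 = +1.
Ram(60697, 14) = {23, 29}; no ℚ_23-point on the conic.

[23, 29]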